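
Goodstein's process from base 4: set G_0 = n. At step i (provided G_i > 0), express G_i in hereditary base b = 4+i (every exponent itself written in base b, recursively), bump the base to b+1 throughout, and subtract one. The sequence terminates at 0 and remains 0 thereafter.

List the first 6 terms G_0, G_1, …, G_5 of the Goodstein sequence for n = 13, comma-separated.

13, 15, 17, 18, 19, 20

13 —HB4→ 3·4 + 1 —bump→ 3·5 + 1 = 16 —(−1)→ 15
15 —HB5→ 3·5 —bump→ 3·6 = 18 —(−1)→ 17
17 —HB6→ 2·6 + 5 —bump→ 2·7 + 5 = 19 —(−1)→ 18
18 —HB7→ 2·7 + 4 —bump→ 2·8 + 4 = 20 —(−1)→ 19
19 —HB8→ 2·8 + 3 —bump→ 2·9 + 3 = 21 —(−1)→ 20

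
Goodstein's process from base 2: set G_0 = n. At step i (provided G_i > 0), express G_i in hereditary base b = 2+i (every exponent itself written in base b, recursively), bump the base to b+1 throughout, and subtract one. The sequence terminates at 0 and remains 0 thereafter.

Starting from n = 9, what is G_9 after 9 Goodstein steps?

855935016215

G_0 = 9. HB_2(9) = 2^(2 + 1) + 1. Bump = 82. G_1 = 81.
G_1 = 81. HB_3(81) = 3^(3 + 1). Bump = 1024. G_2 = 1023.
G_2 = 1023. HB_4(1023) = 3·4^4 + 3·4^3 + 3·4^2 + 3·4 + 3. Bump = 9843. G_3 = 9842.
G_3 = 9842. HB_5(9842) = 3·5^5 + 3·5^3 + 3·5^2 + 3·5 + 2. Bump = 140744. G_4 = 140743.
G_4 = 140743. HB_6(140743) = 3·6^6 + 3·6^3 + 3·6^2 + 3·6 + 1. Bump = 2471827. G_5 = 2471826.
G_5 = 2471826. HB_7(2471826) = 3·7^7 + 3·7^3 + 3·7^2 + 3·7. Bump = 50333400. G_6 = 50333399.
G_6 = 50333399. HB_8(50333399) = 3·8^8 + 3·8^3 + 3·8^2 + 2·8 + 7. Bump = 1162263922. G_7 = 1162263921.
G_7 = 1162263921. HB_9(1162263921) = 3·9^9 + 3·9^3 + 3·9^2 + 2·9 + 6. Bump = 30000003326. G_8 = 30000003325.
G_8 = 30000003325. HB_10(30000003325) = 3·10^10 + 3·10^3 + 3·10^2 + 2·10 + 5. Bump = 855935016216. G_9 = 855935016215.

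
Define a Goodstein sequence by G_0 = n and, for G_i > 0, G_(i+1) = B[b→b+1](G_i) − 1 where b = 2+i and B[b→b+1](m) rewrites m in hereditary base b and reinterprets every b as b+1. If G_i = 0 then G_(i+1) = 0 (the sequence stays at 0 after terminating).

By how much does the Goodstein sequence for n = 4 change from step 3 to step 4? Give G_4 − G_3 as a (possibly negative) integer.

23

base 2: 4 = 2^2; at 3: 3^3 = 27; next = 26
base 3: 26 = 2·3^2 + 2·3 + 2; at 4: 2·4^2 + 2·4 + 2 = 42; next = 41
base 4: 41 = 2·4^2 + 2·4 + 1; at 5: 2·5^2 + 2·5 + 1 = 61; next = 60
base 5: 60 = 2·5^2 + 2·5; at 6: 2·6^2 + 2·6 = 84; next = 83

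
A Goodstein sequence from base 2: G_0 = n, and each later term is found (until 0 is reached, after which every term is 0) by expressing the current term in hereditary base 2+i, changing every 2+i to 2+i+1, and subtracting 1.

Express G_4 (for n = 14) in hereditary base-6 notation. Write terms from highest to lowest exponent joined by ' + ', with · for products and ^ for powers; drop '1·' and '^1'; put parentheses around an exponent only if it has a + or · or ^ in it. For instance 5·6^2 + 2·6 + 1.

6^(6 + 1) + 5·6^5 + 5·6^4 + 5·6^3 + 5·6^2 + 5·6 + 5

G_0 = 14. HB_2(14) = 2^(2 + 1) + 2^2 + 2. Bump = 111. G_1 = 110.
G_1 = 110. HB_3(110) = 3^(3 + 1) + 3^3 + 2. Bump = 1282. G_2 = 1281.
G_2 = 1281. HB_4(1281) = 4^(4 + 1) + 4^4 + 1. Bump = 18751. G_3 = 18750.
G_3 = 18750. HB_5(18750) = 5^(5 + 1) + 5^5. Bump = 326592. G_4 = 326591.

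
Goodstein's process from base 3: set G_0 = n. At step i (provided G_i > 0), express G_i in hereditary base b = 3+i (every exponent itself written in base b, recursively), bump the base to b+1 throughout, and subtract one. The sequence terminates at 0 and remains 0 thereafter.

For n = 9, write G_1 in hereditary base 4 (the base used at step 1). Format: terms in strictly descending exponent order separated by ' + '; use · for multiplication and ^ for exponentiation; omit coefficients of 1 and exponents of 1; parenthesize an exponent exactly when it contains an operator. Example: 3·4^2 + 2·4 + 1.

3·4 + 3

G_0 = 9. HB_3(9) = 3^2. Bump = 16. G_1 = 15.
G_1 = 15. HB_4(15) = 3·4 + 3. Bump = 18. G_2 = 17.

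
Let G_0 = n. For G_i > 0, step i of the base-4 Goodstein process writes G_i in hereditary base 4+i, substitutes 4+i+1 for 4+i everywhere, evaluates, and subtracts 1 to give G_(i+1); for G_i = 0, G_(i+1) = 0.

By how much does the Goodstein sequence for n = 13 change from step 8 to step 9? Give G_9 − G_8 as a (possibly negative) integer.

13 —HB4→ 3·4 + 1 —bump→ 3·5 + 1 = 16 —(−1)→ 15
15 —HB5→ 3·5 —bump→ 3·6 = 18 —(−1)→ 17
17 —HB6→ 2·6 + 5 —bump→ 2·7 + 5 = 19 —(−1)→ 18
18 —HB7→ 2·7 + 4 —bump→ 2·8 + 4 = 20 —(−1)→ 19
19 —HB8→ 2·8 + 3 —bump→ 2·9 + 3 = 21 —(−1)→ 20
20 —HB9→ 2·9 + 2 —bump→ 2·10 + 2 = 22 —(−1)→ 21
21 —HB10→ 2·10 + 1 —bump→ 2·11 + 1 = 23 —(−1)→ 22
22 —HB11→ 2·11 —bump→ 2·12 = 24 —(−1)→ 23
23 —HB12→ 12 + 11 —bump→ 13 + 11 = 24 —(−1)→ 23

0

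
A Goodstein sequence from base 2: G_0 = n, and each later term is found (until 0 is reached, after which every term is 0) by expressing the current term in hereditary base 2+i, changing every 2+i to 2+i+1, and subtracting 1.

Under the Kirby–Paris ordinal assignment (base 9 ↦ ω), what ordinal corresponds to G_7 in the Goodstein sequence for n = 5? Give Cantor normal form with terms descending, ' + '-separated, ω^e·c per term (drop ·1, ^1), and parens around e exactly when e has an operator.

ω^3·3 + ω^2·3 + ω·2 + 6

i=0: 5 = 2^2 + 1 (b=2); 2→3: 3^3 + 1 = 28; 28−1 = 27
i=1: 27 = 3^3 (b=3); 3→4: 4^4 = 256; 256−1 = 255
i=2: 255 = 3·4^3 + 3·4^2 + 3·4 + 3 (b=4); 4→5: 3·5^3 + 3·5^2 + 3·5 + 3 = 468; 468−1 = 467
i=3: 467 = 3·5^3 + 3·5^2 + 3·5 + 2 (b=5); 5→6: 3·6^3 + 3·6^2 + 3·6 + 2 = 776; 776−1 = 775
i=4: 775 = 3·6^3 + 3·6^2 + 3·6 + 1 (b=6); 6→7: 3·7^3 + 3·7^2 + 3·7 + 1 = 1198; 1198−1 = 1197
i=5: 1197 = 3·7^3 + 3·7^2 + 3·7 (b=7); 7→8: 3·8^3 + 3·8^2 + 3·8 = 1752; 1752−1 = 1751
i=6: 1751 = 3·8^3 + 3·8^2 + 2·8 + 7 (b=8); 8→9: 3·9^3 + 3·9^2 + 2·9 + 7 = 2455; 2455−1 = 2454
i=7: 2454 = 3·9^3 + 3·9^2 + 2·9 + 6 (b=9); 9→10: 3·10^3 + 3·10^2 + 2·10 + 6 = 3326; 3326−1 = 3325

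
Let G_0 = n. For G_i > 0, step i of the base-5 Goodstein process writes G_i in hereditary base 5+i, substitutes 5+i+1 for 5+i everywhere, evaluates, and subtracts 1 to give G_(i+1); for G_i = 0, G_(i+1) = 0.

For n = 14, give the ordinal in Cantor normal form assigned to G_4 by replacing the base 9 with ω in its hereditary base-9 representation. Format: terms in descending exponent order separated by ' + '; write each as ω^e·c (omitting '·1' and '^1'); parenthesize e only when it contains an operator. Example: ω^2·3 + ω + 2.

step 0: 14 = 2·5 + 4; sub 6 for 5: 2·6 + 4; = 16; G_1 = 16−1 = 15
step 1: 15 = 2·6 + 3; sub 7 for 6: 2·7 + 3; = 17; G_2 = 17−1 = 16
step 2: 16 = 2·7 + 2; sub 8 for 7: 2·8 + 2; = 18; G_3 = 18−1 = 17
step 3: 17 = 2·8 + 1; sub 9 for 8: 2·9 + 1; = 19; G_4 = 19−1 = 18

ω·2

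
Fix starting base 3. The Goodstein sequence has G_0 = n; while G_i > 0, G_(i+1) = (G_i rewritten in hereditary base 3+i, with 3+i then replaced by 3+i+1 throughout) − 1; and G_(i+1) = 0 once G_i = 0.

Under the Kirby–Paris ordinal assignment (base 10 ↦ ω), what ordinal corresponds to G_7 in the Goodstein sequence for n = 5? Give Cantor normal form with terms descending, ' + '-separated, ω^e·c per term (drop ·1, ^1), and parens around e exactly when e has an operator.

1

i=0: 5 = 3 + 2 (b=3); 3→4: 4 + 2 = 6; 6−1 = 5
i=1: 5 = 4 + 1 (b=4); 4→5: 5 + 1 = 6; 6−1 = 5
i=2: 5 = 5 (b=5); 5→6: 6 = 6; 6−1 = 5
i=3: 5 = 5 (b=6); 6→7: 5 = 5; 5−1 = 4
i=4: 4 = 4 (b=7); 7→8: 4 = 4; 4−1 = 3
i=5: 3 = 3 (b=8); 8→9: 3 = 3; 3−1 = 2
i=6: 2 = 2 (b=9); 9→10: 2 = 2; 2−1 = 1
i=7: 1 = 1 (b=10); 10→11: 1 = 1; 1−1 = 0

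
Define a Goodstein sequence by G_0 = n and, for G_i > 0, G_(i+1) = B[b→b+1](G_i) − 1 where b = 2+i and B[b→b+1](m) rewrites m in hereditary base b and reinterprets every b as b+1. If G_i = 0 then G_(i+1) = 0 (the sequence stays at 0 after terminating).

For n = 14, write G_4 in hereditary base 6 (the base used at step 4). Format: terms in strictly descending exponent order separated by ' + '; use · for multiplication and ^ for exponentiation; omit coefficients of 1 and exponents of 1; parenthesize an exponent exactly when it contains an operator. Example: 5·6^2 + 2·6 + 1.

6^(6 + 1) + 5·6^5 + 5·6^4 + 5·6^3 + 5·6^2 + 5·6 + 5

G_0 = 14. HB_2(14) = 2^(2 + 1) + 2^2 + 2. Bump = 111. G_1 = 110.
G_1 = 110. HB_3(110) = 3^(3 + 1) + 3^3 + 2. Bump = 1282. G_2 = 1281.
G_2 = 1281. HB_4(1281) = 4^(4 + 1) + 4^4 + 1. Bump = 18751. G_3 = 18750.
G_3 = 18750. HB_5(18750) = 5^(5 + 1) + 5^5. Bump = 326592. G_4 = 326591.
G_4 = 326591. HB_6(326591) = 6^(6 + 1) + 5·6^5 + 5·6^4 + 5·6^3 + 5·6^2 + 5·6 + 5. Bump = 5862841. G_5 = 5862840.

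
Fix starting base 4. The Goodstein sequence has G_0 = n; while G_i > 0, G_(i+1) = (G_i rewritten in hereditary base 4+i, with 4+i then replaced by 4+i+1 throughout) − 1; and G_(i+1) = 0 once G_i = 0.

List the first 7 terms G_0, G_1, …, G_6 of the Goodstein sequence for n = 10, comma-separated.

10, 11, 12, 13, 13, 13, 13

G_0=10  [base 4] 2·4 + 2  →[4↦5]→  2·5 + 2 = 12  −1 ⇒ G_1=11
G_1=11  [base 5] 2·5 + 1  →[5↦6]→  2·6 + 1 = 13  −1 ⇒ G_2=12
G_2=12  [base 6] 2·6  →[6↦7]→  2·7 = 14  −1 ⇒ G_3=13
G_3=13  [base 7] 7 + 6  →[7↦8]→  8 + 6 = 14  −1 ⇒ G_4=13
G_4=13  [base 8] 8 + 5  →[8↦9]→  9 + 5 = 14  −1 ⇒ G_5=13
G_5=13  [base 9] 9 + 4  →[9↦10]→  10 + 4 = 14  −1 ⇒ G_6=13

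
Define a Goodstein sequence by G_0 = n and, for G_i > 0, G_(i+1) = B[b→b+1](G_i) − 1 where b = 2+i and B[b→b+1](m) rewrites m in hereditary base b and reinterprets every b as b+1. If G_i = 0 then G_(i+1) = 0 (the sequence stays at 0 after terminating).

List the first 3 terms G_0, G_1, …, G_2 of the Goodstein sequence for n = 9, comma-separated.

9, 81, 1023

base 2: 9 = 2^(2 + 1) + 1; at 3: 3^(3 + 1) + 1 = 82; next = 81
base 3: 81 = 3^(3 + 1); at 4: 4^(4 + 1) = 1024; next = 1023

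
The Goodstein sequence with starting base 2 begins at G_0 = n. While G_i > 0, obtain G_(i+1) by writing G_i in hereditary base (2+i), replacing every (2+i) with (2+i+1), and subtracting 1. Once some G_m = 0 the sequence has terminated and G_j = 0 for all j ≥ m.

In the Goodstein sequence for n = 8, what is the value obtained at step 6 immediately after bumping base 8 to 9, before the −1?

base 2: 8 = 2^(2 + 1); at 3: 3^(3 + 1) = 81; next = 80
base 3: 80 = 2·3^3 + 2·3^2 + 2·3 + 2; at 4: 2·4^4 + 2·4^2 + 2·4 + 2 = 554; next = 553
base 4: 553 = 2·4^4 + 2·4^2 + 2·4 + 1; at 5: 2·5^5 + 2·5^2 + 2·5 + 1 = 6311; next = 6310
base 5: 6310 = 2·5^5 + 2·5^2 + 2·5; at 6: 2·6^6 + 2·6^2 + 2·6 = 93396; next = 93395
base 6: 93395 = 2·6^6 + 2·6^2 + 6 + 5; at 7: 2·7^7 + 2·7^2 + 7 + 5 = 1647196; next = 1647195
base 7: 1647195 = 2·7^7 + 2·7^2 + 7 + 4; at 8: 2·8^8 + 2·8^2 + 8 + 4 = 33554572; next = 33554571

774841152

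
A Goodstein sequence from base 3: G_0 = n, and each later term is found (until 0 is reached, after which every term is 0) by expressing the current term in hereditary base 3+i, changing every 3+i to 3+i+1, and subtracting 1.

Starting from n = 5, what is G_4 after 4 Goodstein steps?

4

G_0 = 5. HB_3(5) = 3 + 2. Bump = 6. G_1 = 5.
G_1 = 5. HB_4(5) = 4 + 1. Bump = 6. G_2 = 5.
G_2 = 5. HB_5(5) = 5. Bump = 6. G_3 = 5.
G_3 = 5. HB_6(5) = 5. Bump = 5. G_4 = 4.
G_4 = 4. HB_7(4) = 4. Bump = 4. G_5 = 3.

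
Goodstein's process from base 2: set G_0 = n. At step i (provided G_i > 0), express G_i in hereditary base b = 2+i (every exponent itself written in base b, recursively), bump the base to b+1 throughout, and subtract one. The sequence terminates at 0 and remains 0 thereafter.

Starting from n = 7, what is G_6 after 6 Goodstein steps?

16777215

i=0: 7 = 2^2 + 2 + 1 (b=2); 2→3: 3^3 + 3 + 1 = 31; 31−1 = 30
i=1: 30 = 3^3 + 3 (b=3); 3→4: 4^4 + 4 = 260; 260−1 = 259
i=2: 259 = 4^4 + 3 (b=4); 4→5: 5^5 + 3 = 3128; 3128−1 = 3127
i=3: 3127 = 5^5 + 2 (b=5); 5→6: 6^6 + 2 = 46658; 46658−1 = 46657
i=4: 46657 = 6^6 + 1 (b=6); 6→7: 7^7 + 1 = 823544; 823544−1 = 823543
i=5: 823543 = 7^7 (b=7); 7→8: 8^8 = 16777216; 16777216−1 = 16777215
i=6: 16777215 = 7·8^7 + 7·8^6 + 7·8^5 + 7·8^4 + 7·8^3 + 7·8^2 + 7·8 + 7 (b=8); 8→9: 7·9^7 + 7·9^6 + 7·9^5 + 7·9^4 + 7·9^3 + 7·9^2 + 7·9 + 7 = 37665880; 37665880−1 = 37665879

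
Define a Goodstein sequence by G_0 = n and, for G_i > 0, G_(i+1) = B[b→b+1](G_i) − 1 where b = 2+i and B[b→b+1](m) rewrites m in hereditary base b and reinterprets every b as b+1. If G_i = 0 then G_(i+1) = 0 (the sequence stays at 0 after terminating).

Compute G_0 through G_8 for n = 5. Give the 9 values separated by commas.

5, 27, 255, 467, 775, 1197, 1751, 2454, 3325

base 2: 5 = 2^2 + 1; at 3: 3^3 + 1 = 28; next = 27
base 3: 27 = 3^3; at 4: 4^4 = 256; next = 255
base 4: 255 = 3·4^3 + 3·4^2 + 3·4 + 3; at 5: 3·5^3 + 3·5^2 + 3·5 + 3 = 468; next = 467
base 5: 467 = 3·5^3 + 3·5^2 + 3·5 + 2; at 6: 3·6^3 + 3·6^2 + 3·6 + 2 = 776; next = 775
base 6: 775 = 3·6^3 + 3·6^2 + 3·6 + 1; at 7: 3·7^3 + 3·7^2 + 3·7 + 1 = 1198; next = 1197
base 7: 1197 = 3·7^3 + 3·7^2 + 3·7; at 8: 3·8^3 + 3·8^2 + 3·8 = 1752; next = 1751
base 8: 1751 = 3·8^3 + 3·8^2 + 2·8 + 7; at 9: 3·9^3 + 3·9^2 + 2·9 + 7 = 2455; next = 2454
base 9: 2454 = 3·9^3 + 3·9^2 + 2·9 + 6; at 10: 3·10^3 + 3·10^2 + 2·10 + 6 = 3326; next = 3325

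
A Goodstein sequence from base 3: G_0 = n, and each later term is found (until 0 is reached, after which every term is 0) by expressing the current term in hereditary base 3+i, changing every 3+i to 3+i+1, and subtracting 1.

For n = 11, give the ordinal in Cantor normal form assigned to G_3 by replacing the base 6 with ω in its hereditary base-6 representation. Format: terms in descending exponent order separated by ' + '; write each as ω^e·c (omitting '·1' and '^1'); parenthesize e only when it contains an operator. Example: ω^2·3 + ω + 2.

ω·5 + 5

11 —HB3→ 3^2 + 2 —bump→ 4^2 + 2 = 18 —(−1)→ 17
17 —HB4→ 4^2 + 1 —bump→ 5^2 + 1 = 26 —(−1)→ 25
25 —HB5→ 5^2 —bump→ 6^2 = 36 —(−1)→ 35
35 —HB6→ 5·6 + 5 —bump→ 5·7 + 5 = 40 —(−1)→ 39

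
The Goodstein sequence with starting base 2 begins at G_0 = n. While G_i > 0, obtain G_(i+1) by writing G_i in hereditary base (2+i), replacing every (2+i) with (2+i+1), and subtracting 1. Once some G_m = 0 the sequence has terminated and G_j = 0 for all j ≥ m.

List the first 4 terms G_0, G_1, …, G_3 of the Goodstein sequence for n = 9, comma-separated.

9, 81, 1023, 9842

(0) 9|_2 = 2^(2 + 1) + 1 ↦ 3^(3 + 1) + 1|_3 = 82 ⇒ 81
(1) 81|_3 = 3^(3 + 1) ↦ 4^(4 + 1)|_4 = 1024 ⇒ 1023
(2) 1023|_4 = 3·4^4 + 3·4^3 + 3·4^2 + 3·4 + 3 ↦ 3·5^5 + 3·5^3 + 3·5^2 + 3·5 + 3|_5 = 9843 ⇒ 9842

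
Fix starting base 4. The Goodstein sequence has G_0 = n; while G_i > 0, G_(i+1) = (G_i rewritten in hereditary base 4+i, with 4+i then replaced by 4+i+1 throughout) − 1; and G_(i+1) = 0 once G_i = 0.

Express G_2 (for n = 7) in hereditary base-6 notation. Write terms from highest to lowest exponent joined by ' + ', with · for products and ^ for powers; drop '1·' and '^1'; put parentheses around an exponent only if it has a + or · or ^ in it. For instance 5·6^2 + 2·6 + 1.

6 + 1

G_0=7  [base 4] 4 + 3  →[4↦5]→  5 + 3 = 8  −1 ⇒ G_1=7
G_1=7  [base 5] 5 + 2  →[5↦6]→  6 + 2 = 8  −1 ⇒ G_2=7
G_2=7  [base 6] 6 + 1  →[6↦7]→  7 + 1 = 8  −1 ⇒ G_3=7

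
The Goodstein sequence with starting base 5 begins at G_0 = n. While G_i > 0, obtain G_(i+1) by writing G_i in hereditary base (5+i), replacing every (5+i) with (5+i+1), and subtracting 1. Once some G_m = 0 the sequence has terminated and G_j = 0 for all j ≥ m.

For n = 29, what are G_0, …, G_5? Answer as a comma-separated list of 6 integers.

29, 39, 51, 65, 81, 99

i=0: 29 = 5^2 + 4 (b=5); 5→6: 6^2 + 4 = 40; 40−1 = 39
i=1: 39 = 6^2 + 3 (b=6); 6→7: 7^2 + 3 = 52; 52−1 = 51
i=2: 51 = 7^2 + 2 (b=7); 7→8: 8^2 + 2 = 66; 66−1 = 65
i=3: 65 = 8^2 + 1 (b=8); 8→9: 9^2 + 1 = 82; 82−1 = 81
i=4: 81 = 9^2 (b=9); 9→10: 10^2 = 100; 100−1 = 99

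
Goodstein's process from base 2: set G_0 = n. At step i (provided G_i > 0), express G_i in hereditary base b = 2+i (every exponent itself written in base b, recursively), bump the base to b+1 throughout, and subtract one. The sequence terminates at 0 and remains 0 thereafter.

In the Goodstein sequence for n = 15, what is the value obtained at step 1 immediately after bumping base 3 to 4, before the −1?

1284

i=0: 15 = 2^(2 + 1) + 2^2 + 2 + 1 (b=2); 2→3: 3^(3 + 1) + 3^3 + 3 + 1 = 112; 112−1 = 111
i=1: 111 = 3^(3 + 1) + 3^3 + 3 (b=3); 3→4: 4^(4 + 1) + 4^4 + 4 = 1284; 1284−1 = 1283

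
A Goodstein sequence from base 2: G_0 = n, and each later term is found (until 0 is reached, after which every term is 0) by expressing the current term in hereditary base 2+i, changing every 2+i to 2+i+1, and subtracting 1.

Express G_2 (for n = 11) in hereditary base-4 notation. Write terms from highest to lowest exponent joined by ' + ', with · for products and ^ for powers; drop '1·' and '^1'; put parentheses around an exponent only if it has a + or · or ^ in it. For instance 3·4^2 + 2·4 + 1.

base 2: 11 = 2^(2 + 1) + 2 + 1; at 3: 3^(3 + 1) + 3 + 1 = 85; next = 84
base 3: 84 = 3^(3 + 1) + 3; at 4: 4^(4 + 1) + 4 = 1028; next = 1027
base 4: 1027 = 4^(4 + 1) + 3; at 5: 5^(5 + 1) + 3 = 15628; next = 15627

4^(4 + 1) + 3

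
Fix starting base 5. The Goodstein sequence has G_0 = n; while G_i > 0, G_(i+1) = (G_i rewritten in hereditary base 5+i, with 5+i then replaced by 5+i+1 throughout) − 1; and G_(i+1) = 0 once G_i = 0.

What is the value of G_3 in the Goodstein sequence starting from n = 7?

7

7 —HB5→ 5 + 2 —bump→ 6 + 2 = 8 —(−1)→ 7
7 —HB6→ 6 + 1 —bump→ 7 + 1 = 8 —(−1)→ 7
7 —HB7→ 7 —bump→ 8 = 8 —(−1)→ 7
7 —HB8→ 7 —bump→ 7 = 7 —(−1)→ 6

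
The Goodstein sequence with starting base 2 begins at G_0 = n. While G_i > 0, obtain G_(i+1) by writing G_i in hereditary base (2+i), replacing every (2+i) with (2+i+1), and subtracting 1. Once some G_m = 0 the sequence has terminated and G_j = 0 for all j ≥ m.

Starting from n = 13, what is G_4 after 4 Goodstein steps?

[0] 13 ≡ 2^(2 + 1) + 2^2 + 1 (base 2). Lift 3: 109. −1: 108.
[1] 108 ≡ 3^(3 + 1) + 3^3 (base 3). Lift 4: 1280. −1: 1279.
[2] 1279 ≡ 4^(4 + 1) + 3·4^3 + 3·4^2 + 3·4 + 3 (base 4). Lift 5: 16093. −1: 16092.
[3] 16092 ≡ 5^(5 + 1) + 3·5^3 + 3·5^2 + 3·5 + 2 (base 5). Lift 6: 280712. −1: 280711.

280711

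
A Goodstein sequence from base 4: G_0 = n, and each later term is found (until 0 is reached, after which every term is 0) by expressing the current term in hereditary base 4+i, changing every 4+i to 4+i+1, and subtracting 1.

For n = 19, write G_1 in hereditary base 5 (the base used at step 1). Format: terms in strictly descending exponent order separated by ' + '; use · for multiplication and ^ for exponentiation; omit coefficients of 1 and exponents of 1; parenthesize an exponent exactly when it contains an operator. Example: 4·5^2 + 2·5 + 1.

5^2 + 2

(0) 19|_4 = 4^2 + 3 ↦ 5^2 + 3|_5 = 28 ⇒ 27
(1) 27|_5 = 5^2 + 2 ↦ 6^2 + 2|_6 = 38 ⇒ 37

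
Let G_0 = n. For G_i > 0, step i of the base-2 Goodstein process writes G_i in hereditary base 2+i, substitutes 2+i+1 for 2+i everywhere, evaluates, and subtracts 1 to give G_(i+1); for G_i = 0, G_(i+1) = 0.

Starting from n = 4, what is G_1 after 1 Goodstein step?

26

base 2: 4 = 2^2; at 3: 3^3 = 27; next = 26
base 3: 26 = 2·3^2 + 2·3 + 2; at 4: 2·4^2 + 2·4 + 2 = 42; next = 41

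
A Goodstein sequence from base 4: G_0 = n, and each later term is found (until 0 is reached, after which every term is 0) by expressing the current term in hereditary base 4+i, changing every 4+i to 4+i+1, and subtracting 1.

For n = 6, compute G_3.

step 0: 6 = 4 + 2; sub 5 for 4: 5 + 2; = 7; G_1 = 7−1 = 6
step 1: 6 = 5 + 1; sub 6 for 5: 6 + 1; = 7; G_2 = 7−1 = 6
step 2: 6 = 6; sub 7 for 6: 7; = 7; G_3 = 7−1 = 6

6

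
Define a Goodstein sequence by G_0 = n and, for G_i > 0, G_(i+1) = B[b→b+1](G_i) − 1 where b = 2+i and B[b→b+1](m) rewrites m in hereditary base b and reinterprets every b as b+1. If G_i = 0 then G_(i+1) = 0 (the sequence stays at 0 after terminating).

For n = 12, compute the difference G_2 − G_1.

12 —HB2→ 2^(2 + 1) + 2^2 —bump→ 3^(3 + 1) + 3^3 = 108 —(−1)→ 107
107 —HB3→ 3^(3 + 1) + 2·3^2 + 2·3 + 2 —bump→ 4^(4 + 1) + 2·4^2 + 2·4 + 2 = 1066 —(−1)→ 1065

958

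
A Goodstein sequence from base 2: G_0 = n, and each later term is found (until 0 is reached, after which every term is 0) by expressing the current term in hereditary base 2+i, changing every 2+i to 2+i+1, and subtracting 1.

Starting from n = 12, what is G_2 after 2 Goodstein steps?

1065

12 —HB2→ 2^(2 + 1) + 2^2 —bump→ 3^(3 + 1) + 3^3 = 108 —(−1)→ 107
107 —HB3→ 3^(3 + 1) + 2·3^2 + 2·3 + 2 —bump→ 4^(4 + 1) + 2·4^2 + 2·4 + 2 = 1066 —(−1)→ 1065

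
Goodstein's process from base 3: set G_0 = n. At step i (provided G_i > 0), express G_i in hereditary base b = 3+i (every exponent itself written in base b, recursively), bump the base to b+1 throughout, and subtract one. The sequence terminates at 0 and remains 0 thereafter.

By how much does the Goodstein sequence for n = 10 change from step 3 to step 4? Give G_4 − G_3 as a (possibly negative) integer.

3

step 0: 10 = 3^2 + 1; sub 4 for 3: 4^2 + 1; = 17; G_1 = 17−1 = 16
step 1: 16 = 4^2; sub 5 for 4: 5^2; = 25; G_2 = 25−1 = 24
step 2: 24 = 4·5 + 4; sub 6 for 5: 4·6 + 4; = 28; G_3 = 28−1 = 27
step 3: 27 = 4·6 + 3; sub 7 for 6: 4·7 + 3; = 31; G_4 = 31−1 = 30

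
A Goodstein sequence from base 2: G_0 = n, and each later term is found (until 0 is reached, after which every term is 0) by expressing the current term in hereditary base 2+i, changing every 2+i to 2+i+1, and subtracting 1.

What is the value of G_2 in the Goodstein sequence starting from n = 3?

base 2: 3 = 2 + 1; at 3: 3 + 1 = 4; next = 3
base 3: 3 = 3; at 4: 4 = 4; next = 3

3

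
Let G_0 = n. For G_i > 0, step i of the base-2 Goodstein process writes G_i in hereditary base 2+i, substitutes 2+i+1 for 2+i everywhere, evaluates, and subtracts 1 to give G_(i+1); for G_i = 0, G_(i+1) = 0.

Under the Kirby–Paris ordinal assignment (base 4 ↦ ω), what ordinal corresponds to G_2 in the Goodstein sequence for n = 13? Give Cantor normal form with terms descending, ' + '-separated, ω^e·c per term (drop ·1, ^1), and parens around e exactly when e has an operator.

G_0=13  [base 2] 2^(2 + 1) + 2^2 + 1  →[2↦3]→  3^(3 + 1) + 3^3 + 1 = 109  −1 ⇒ G_1=108
G_1=108  [base 3] 3^(3 + 1) + 3^3  →[3↦4]→  4^(4 + 1) + 4^4 = 1280  −1 ⇒ G_2=1279
G_2=1279  [base 4] 4^(4 + 1) + 3·4^3 + 3·4^2 + 3·4 + 3  →[4↦5]→  5^(5 + 1) + 3·5^3 + 3·5^2 + 3·5 + 3 = 16093  −1 ⇒ G_3=16092

ω^(ω + 1) + ω^3·3 + ω^2·3 + ω·3 + 3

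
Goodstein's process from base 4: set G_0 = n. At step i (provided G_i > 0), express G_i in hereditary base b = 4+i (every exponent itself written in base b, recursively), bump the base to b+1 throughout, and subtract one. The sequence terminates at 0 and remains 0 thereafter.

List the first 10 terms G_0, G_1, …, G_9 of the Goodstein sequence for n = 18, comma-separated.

[0] 18 ≡ 4^2 + 2 (base 4). Lift 5: 27. −1: 26.
[1] 26 ≡ 5^2 + 1 (base 5). Lift 6: 37. −1: 36.
[2] 36 ≡ 6^2 (base 6). Lift 7: 49. −1: 48.
[3] 48 ≡ 6·7 + 6 (base 7). Lift 8: 54. −1: 53.
[4] 53 ≡ 6·8 + 5 (base 8). Lift 9: 59. −1: 58.
[5] 58 ≡ 6·9 + 4 (base 9). Lift 10: 64. −1: 63.
[6] 63 ≡ 6·10 + 3 (base 10). Lift 11: 69. −1: 68.
[7] 68 ≡ 6·11 + 2 (base 11). Lift 12: 74. −1: 73.
[8] 73 ≡ 6·12 + 1 (base 12). Lift 13: 79. −1: 78.

18, 26, 36, 48, 53, 58, 63, 68, 73, 78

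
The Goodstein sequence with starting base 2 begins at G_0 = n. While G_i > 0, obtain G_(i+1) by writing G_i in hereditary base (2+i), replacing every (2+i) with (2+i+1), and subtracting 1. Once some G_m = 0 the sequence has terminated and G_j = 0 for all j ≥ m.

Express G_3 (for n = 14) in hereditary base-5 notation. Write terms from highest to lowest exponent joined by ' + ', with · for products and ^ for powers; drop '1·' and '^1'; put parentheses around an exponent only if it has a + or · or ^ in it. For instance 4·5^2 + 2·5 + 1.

G_0 = 14. HB_2(14) = 2^(2 + 1) + 2^2 + 2. Bump = 111. G_1 = 110.
G_1 = 110. HB_3(110) = 3^(3 + 1) + 3^3 + 2. Bump = 1282. G_2 = 1281.
G_2 = 1281. HB_4(1281) = 4^(4 + 1) + 4^4 + 1. Bump = 18751. G_3 = 18750.
G_3 = 18750. HB_5(18750) = 5^(5 + 1) + 5^5. Bump = 326592. G_4 = 326591.

5^(5 + 1) + 5^5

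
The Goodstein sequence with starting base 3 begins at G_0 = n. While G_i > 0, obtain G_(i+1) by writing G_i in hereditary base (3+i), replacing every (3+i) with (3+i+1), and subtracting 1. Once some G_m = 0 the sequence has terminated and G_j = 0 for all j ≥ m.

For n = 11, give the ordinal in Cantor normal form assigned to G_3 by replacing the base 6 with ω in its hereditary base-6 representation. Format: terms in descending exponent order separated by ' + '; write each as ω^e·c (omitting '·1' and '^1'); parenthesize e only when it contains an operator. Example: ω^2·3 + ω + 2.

[0] 11 ≡ 3^2 + 2 (base 3). Lift 4: 18. −1: 17.
[1] 17 ≡ 4^2 + 1 (base 4). Lift 5: 26. −1: 25.
[2] 25 ≡ 5^2 (base 5). Lift 6: 36. −1: 35.
[3] 35 ≡ 5·6 + 5 (base 6). Lift 7: 40. −1: 39.

ω·5 + 5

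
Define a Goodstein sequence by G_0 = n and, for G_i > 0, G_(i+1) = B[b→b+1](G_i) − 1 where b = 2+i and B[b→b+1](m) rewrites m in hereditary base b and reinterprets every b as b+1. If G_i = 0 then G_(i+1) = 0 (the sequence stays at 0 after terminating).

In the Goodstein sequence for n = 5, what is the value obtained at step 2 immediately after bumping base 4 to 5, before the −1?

468

G_0 = 5. HB_2(5) = 2^2 + 1. Bump = 28. G_1 = 27.
G_1 = 27. HB_3(27) = 3^3. Bump = 256. G_2 = 255.
G_2 = 255. HB_4(255) = 3·4^3 + 3·4^2 + 3·4 + 3. Bump = 468. G_3 = 467.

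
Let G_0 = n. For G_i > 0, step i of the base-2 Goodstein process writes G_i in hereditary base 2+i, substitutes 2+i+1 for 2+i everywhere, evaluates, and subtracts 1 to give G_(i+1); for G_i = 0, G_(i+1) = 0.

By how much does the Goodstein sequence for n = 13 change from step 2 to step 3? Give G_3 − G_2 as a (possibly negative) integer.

14813

G_0=13  [base 2] 2^(2 + 1) + 2^2 + 1  →[2↦3]→  3^(3 + 1) + 3^3 + 1 = 109  −1 ⇒ G_1=108
G_1=108  [base 3] 3^(3 + 1) + 3^3  →[3↦4]→  4^(4 + 1) + 4^4 = 1280  −1 ⇒ G_2=1279
G_2=1279  [base 4] 4^(4 + 1) + 3·4^3 + 3·4^2 + 3·4 + 3  →[4↦5]→  5^(5 + 1) + 3·5^3 + 3·5^2 + 3·5 + 3 = 16093  −1 ⇒ G_3=16092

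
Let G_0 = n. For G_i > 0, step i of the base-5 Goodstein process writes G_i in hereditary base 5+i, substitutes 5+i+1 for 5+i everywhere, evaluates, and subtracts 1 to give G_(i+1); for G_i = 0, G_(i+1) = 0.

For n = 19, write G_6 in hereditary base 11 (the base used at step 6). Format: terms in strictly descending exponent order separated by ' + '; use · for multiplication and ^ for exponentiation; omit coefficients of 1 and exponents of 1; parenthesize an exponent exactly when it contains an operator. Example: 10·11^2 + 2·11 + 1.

[0] 19 ≡ 3·5 + 4 (base 5). Lift 6: 22. −1: 21.
[1] 21 ≡ 3·6 + 3 (base 6). Lift 7: 24. −1: 23.
[2] 23 ≡ 3·7 + 2 (base 7). Lift 8: 26. −1: 25.
[3] 25 ≡ 3·8 + 1 (base 8). Lift 9: 28. −1: 27.
[4] 27 ≡ 3·9 (base 9). Lift 10: 30. −1: 29.
[5] 29 ≡ 2·10 + 9 (base 10). Lift 11: 31. −1: 30.
[6] 30 ≡ 2·11 + 8 (base 11). Lift 12: 32. −1: 31.

2·11 + 8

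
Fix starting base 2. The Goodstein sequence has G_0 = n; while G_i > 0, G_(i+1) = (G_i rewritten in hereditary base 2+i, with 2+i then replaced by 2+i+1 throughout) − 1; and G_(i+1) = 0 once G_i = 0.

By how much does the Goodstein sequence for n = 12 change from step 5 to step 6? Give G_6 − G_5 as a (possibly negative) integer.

128452957

12 —HB2→ 2^(2 + 1) + 2^2 —bump→ 3^(3 + 1) + 3^3 = 108 —(−1)→ 107
107 —HB3→ 3^(3 + 1) + 2·3^2 + 2·3 + 2 —bump→ 4^(4 + 1) + 2·4^2 + 2·4 + 2 = 1066 —(−1)→ 1065
1065 —HB4→ 4^(4 + 1) + 2·4^2 + 2·4 + 1 —bump→ 5^(5 + 1) + 2·5^2 + 2·5 + 1 = 15686 —(−1)→ 15685
15685 —HB5→ 5^(5 + 1) + 2·5^2 + 2·5 —bump→ 6^(6 + 1) + 2·6^2 + 2·6 = 280020 —(−1)→ 280019
280019 —HB6→ 6^(6 + 1) + 2·6^2 + 6 + 5 —bump→ 7^(7 + 1) + 2·7^2 + 7 + 5 = 5764911 —(−1)→ 5764910
5764910 —HB7→ 7^(7 + 1) + 2·7^2 + 7 + 4 —bump→ 8^(8 + 1) + 2·8^2 + 8 + 4 = 134217868 —(−1)→ 134217867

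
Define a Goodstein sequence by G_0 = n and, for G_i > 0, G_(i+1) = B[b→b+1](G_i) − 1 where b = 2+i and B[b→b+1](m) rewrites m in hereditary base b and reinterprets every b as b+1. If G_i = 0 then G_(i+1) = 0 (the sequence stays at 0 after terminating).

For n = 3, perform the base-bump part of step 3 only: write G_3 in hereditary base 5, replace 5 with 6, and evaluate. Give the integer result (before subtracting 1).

step 0: 3 = 2 + 1; sub 3 for 2: 3 + 1; = 4; G_1 = 4−1 = 3
step 1: 3 = 3; sub 4 for 3: 4; = 4; G_2 = 4−1 = 3
step 2: 3 = 3; sub 5 for 4: 3; = 3; G_3 = 3−1 = 2
step 3: 2 = 2; sub 6 for 5: 2; = 2; G_4 = 2−1 = 1

2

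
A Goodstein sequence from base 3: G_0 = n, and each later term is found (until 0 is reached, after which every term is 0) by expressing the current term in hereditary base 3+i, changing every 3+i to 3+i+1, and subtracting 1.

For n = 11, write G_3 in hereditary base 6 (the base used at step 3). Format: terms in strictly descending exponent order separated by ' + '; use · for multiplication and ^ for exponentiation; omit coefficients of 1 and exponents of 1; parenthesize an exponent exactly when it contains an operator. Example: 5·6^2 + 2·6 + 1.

i=0: 11 = 3^2 + 2 (b=3); 3→4: 4^2 + 2 = 18; 18−1 = 17
i=1: 17 = 4^2 + 1 (b=4); 4→5: 5^2 + 1 = 26; 26−1 = 25
i=2: 25 = 5^2 (b=5); 5→6: 6^2 = 36; 36−1 = 35
i=3: 35 = 5·6 + 5 (b=6); 6→7: 5·7 + 5 = 40; 40−1 = 39

5·6 + 5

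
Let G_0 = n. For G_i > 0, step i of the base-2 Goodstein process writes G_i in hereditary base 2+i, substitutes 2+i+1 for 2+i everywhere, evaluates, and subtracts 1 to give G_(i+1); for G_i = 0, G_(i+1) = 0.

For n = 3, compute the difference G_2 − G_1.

0

3 —HB2→ 2 + 1 —bump→ 3 + 1 = 4 —(−1)→ 3
3 —HB3→ 3 —bump→ 4 = 4 —(−1)→ 3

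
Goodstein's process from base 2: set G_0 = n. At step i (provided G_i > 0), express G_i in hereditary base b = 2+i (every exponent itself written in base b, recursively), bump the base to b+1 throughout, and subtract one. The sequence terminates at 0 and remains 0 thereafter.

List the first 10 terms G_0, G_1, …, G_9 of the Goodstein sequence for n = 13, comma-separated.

13, 108, 1279, 16092, 280711, 5765998, 134219479, 3486786855, 100000003325, 3138428381103

G_0 = 13. HB_2(13) = 2^(2 + 1) + 2^2 + 1. Bump = 109. G_1 = 108.
G_1 = 108. HB_3(108) = 3^(3 + 1) + 3^3. Bump = 1280. G_2 = 1279.
G_2 = 1279. HB_4(1279) = 4^(4 + 1) + 3·4^3 + 3·4^2 + 3·4 + 3. Bump = 16093. G_3 = 16092.
G_3 = 16092. HB_5(16092) = 5^(5 + 1) + 3·5^3 + 3·5^2 + 3·5 + 2. Bump = 280712. G_4 = 280711.
G_4 = 280711. HB_6(280711) = 6^(6 + 1) + 3·6^3 + 3·6^2 + 3·6 + 1. Bump = 5765999. G_5 = 5765998.
G_5 = 5765998. HB_7(5765998) = 7^(7 + 1) + 3·7^3 + 3·7^2 + 3·7. Bump = 134219480. G_6 = 134219479.
G_6 = 134219479. HB_8(134219479) = 8^(8 + 1) + 3·8^3 + 3·8^2 + 2·8 + 7. Bump = 3486786856. G_7 = 3486786855.
G_7 = 3486786855. HB_9(3486786855) = 9^(9 + 1) + 3·9^3 + 3·9^2 + 2·9 + 6. Bump = 100000003326. G_8 = 100000003325.
G_8 = 100000003325. HB_10(100000003325) = 10^(10 + 1) + 3·10^3 + 3·10^2 + 2·10 + 5. Bump = 3138428381104. G_9 = 3138428381103.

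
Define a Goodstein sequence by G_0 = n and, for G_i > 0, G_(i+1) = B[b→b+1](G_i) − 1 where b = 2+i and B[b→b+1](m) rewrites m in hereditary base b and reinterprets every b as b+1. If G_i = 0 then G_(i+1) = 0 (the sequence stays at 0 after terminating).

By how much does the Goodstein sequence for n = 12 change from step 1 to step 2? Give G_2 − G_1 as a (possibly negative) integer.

958

12 —HB2→ 2^(2 + 1) + 2^2 —bump→ 3^(3 + 1) + 3^3 = 108 —(−1)→ 107
107 —HB3→ 3^(3 + 1) + 2·3^2 + 2·3 + 2 —bump→ 4^(4 + 1) + 2·4^2 + 2·4 + 2 = 1066 —(−1)→ 1065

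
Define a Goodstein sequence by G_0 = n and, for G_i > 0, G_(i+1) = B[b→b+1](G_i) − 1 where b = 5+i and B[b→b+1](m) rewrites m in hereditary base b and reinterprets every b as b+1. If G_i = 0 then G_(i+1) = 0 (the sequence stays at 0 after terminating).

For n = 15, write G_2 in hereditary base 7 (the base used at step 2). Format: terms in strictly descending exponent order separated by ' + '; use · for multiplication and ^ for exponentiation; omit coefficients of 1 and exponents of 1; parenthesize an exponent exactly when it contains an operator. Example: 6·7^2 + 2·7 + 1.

2·7 + 4

G_0 = 15. HB_5(15) = 3·5. Bump = 18. G_1 = 17.
G_1 = 17. HB_6(17) = 2·6 + 5. Bump = 19. G_2 = 18.
G_2 = 18. HB_7(18) = 2·7 + 4. Bump = 20. G_3 = 19.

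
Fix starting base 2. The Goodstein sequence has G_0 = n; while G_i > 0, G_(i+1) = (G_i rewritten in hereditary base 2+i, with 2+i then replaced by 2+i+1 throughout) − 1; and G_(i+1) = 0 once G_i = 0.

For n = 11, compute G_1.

84

i=0: 11 = 2^(2 + 1) + 2 + 1 (b=2); 2→3: 3^(3 + 1) + 3 + 1 = 85; 85−1 = 84
i=1: 84 = 3^(3 + 1) + 3 (b=3); 3→4: 4^(4 + 1) + 4 = 1028; 1028−1 = 1027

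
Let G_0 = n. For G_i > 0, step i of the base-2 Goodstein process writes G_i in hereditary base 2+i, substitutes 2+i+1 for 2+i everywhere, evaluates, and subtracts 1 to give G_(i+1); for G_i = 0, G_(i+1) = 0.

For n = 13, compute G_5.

G_0 = 13. HB_2(13) = 2^(2 + 1) + 2^2 + 1. Bump = 109. G_1 = 108.
G_1 = 108. HB_3(108) = 3^(3 + 1) + 3^3. Bump = 1280. G_2 = 1279.
G_2 = 1279. HB_4(1279) = 4^(4 + 1) + 3·4^3 + 3·4^2 + 3·4 + 3. Bump = 16093. G_3 = 16092.
G_3 = 16092. HB_5(16092) = 5^(5 + 1) + 3·5^3 + 3·5^2 + 3·5 + 2. Bump = 280712. G_4 = 280711.
G_4 = 280711. HB_6(280711) = 6^(6 + 1) + 3·6^3 + 3·6^2 + 3·6 + 1. Bump = 5765999. G_5 = 5765998.
G_5 = 5765998. HB_7(5765998) = 7^(7 + 1) + 3·7^3 + 3·7^2 + 3·7. Bump = 134219480. G_6 = 134219479.

5765998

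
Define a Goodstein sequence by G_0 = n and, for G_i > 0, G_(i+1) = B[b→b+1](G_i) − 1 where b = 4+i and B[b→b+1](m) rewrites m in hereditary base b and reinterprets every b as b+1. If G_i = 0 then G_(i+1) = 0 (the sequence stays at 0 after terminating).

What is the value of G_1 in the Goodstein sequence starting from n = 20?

(0) 20|_4 = 4^2 + 4 ↦ 5^2 + 5|_5 = 30 ⇒ 29
(1) 29|_5 = 5^2 + 4 ↦ 6^2 + 4|_6 = 40 ⇒ 39

29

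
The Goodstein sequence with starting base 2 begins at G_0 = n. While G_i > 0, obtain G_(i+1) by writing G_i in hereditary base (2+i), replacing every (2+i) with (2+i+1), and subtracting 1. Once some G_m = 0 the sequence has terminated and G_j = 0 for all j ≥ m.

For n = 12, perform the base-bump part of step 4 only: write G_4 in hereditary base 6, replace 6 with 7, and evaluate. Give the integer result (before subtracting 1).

5764911

G_0 = 12. HB_2(12) = 2^(2 + 1) + 2^2. Bump = 108. G_1 = 107.
G_1 = 107. HB_3(107) = 3^(3 + 1) + 2·3^2 + 2·3 + 2. Bump = 1066. G_2 = 1065.
G_2 = 1065. HB_4(1065) = 4^(4 + 1) + 2·4^2 + 2·4 + 1. Bump = 15686. G_3 = 15685.
G_3 = 15685. HB_5(15685) = 5^(5 + 1) + 2·5^2 + 2·5. Bump = 280020. G_4 = 280019.
G_4 = 280019. HB_6(280019) = 6^(6 + 1) + 2·6^2 + 6 + 5. Bump = 5764911. G_5 = 5764910.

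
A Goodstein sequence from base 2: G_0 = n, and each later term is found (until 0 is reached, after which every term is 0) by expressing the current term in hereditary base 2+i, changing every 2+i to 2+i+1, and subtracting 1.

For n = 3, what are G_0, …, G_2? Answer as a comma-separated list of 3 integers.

3, 3, 3

3 —HB2→ 2 + 1 —bump→ 3 + 1 = 4 —(−1)→ 3
3 —HB3→ 3 —bump→ 4 = 4 —(−1)→ 3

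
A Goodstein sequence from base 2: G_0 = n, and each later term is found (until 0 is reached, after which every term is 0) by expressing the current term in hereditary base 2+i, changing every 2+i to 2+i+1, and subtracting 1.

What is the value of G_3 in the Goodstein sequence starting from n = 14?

G_0 = 14. HB_2(14) = 2^(2 + 1) + 2^2 + 2. Bump = 111. G_1 = 110.
G_1 = 110. HB_3(110) = 3^(3 + 1) + 3^3 + 2. Bump = 1282. G_2 = 1281.
G_2 = 1281. HB_4(1281) = 4^(4 + 1) + 4^4 + 1. Bump = 18751. G_3 = 18750.
G_3 = 18750. HB_5(18750) = 5^(5 + 1) + 5^5. Bump = 326592. G_4 = 326591.

18750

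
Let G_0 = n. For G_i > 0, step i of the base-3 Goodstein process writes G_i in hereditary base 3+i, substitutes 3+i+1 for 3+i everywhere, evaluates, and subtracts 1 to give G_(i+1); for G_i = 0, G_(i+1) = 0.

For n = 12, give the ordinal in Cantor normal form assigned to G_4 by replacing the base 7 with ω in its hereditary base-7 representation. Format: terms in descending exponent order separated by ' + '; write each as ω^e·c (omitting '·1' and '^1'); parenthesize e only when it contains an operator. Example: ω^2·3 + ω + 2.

ω^2

(0) 12|_3 = 3^2 + 3 ↦ 4^2 + 4|_4 = 20 ⇒ 19
(1) 19|_4 = 4^2 + 3 ↦ 5^2 + 3|_5 = 28 ⇒ 27
(2) 27|_5 = 5^2 + 2 ↦ 6^2 + 2|_6 = 38 ⇒ 37
(3) 37|_6 = 6^2 + 1 ↦ 7^2 + 1|_7 = 50 ⇒ 49
(4) 49|_7 = 7^2 ↦ 8^2|_8 = 64 ⇒ 63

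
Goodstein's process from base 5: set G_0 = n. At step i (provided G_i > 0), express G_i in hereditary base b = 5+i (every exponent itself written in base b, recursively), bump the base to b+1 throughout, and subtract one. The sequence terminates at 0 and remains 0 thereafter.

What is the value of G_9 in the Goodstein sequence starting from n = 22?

[0] 22 ≡ 4·5 + 2 (base 5). Lift 6: 26. −1: 25.
[1] 25 ≡ 4·6 + 1 (base 6). Lift 7: 29. −1: 28.
[2] 28 ≡ 4·7 (base 7). Lift 8: 32. −1: 31.
[3] 31 ≡ 3·8 + 7 (base 8). Lift 9: 34. −1: 33.
[4] 33 ≡ 3·9 + 6 (base 9). Lift 10: 36. −1: 35.
[5] 35 ≡ 3·10 + 5 (base 10). Lift 11: 38. −1: 37.
[6] 37 ≡ 3·11 + 4 (base 11). Lift 12: 40. −1: 39.
[7] 39 ≡ 3·12 + 3 (base 12). Lift 13: 42. −1: 41.
[8] 41 ≡ 3·13 + 2 (base 13). Lift 14: 44. −1: 43.

43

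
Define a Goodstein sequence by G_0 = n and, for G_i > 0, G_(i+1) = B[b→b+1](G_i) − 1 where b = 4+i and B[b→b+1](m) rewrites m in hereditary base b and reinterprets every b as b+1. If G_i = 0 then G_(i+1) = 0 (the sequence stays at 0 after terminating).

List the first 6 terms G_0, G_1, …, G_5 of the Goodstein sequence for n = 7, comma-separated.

7, 7, 7, 7, 7, 6

G_0 = 7. HB_4(7) = 4 + 3. Bump = 8. G_1 = 7.
G_1 = 7. HB_5(7) = 5 + 2. Bump = 8. G_2 = 7.
G_2 = 7. HB_6(7) = 6 + 1. Bump = 8. G_3 = 7.
G_3 = 7. HB_7(7) = 7. Bump = 8. G_4 = 7.
G_4 = 7. HB_8(7) = 7. Bump = 7. G_5 = 6.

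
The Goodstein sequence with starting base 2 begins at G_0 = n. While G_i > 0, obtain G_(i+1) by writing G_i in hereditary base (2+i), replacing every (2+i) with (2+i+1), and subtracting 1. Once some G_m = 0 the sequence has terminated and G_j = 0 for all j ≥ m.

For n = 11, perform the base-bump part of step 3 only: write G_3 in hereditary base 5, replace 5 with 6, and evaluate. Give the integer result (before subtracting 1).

11 —HB2→ 2^(2 + 1) + 2 + 1 —bump→ 3^(3 + 1) + 3 + 1 = 85 —(−1)→ 84
84 —HB3→ 3^(3 + 1) + 3 —bump→ 4^(4 + 1) + 4 = 1028 —(−1)→ 1027
1027 —HB4→ 4^(4 + 1) + 3 —bump→ 5^(5 + 1) + 3 = 15628 —(−1)→ 15627
15627 —HB5→ 5^(5 + 1) + 2 —bump→ 6^(6 + 1) + 2 = 279938 —(−1)→ 279937

279938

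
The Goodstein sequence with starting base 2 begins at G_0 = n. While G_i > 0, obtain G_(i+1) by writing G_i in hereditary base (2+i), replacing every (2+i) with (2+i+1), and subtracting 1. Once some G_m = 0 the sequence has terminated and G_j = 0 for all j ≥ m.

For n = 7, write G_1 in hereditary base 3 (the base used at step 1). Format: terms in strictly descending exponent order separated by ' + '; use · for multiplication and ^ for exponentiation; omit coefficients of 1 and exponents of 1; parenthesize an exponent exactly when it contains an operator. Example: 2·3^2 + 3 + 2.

i=0: 7 = 2^2 + 2 + 1 (b=2); 2→3: 3^3 + 3 + 1 = 31; 31−1 = 30
i=1: 30 = 3^3 + 3 (b=3); 3→4: 4^4 + 4 = 260; 260−1 = 259

3^3 + 3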